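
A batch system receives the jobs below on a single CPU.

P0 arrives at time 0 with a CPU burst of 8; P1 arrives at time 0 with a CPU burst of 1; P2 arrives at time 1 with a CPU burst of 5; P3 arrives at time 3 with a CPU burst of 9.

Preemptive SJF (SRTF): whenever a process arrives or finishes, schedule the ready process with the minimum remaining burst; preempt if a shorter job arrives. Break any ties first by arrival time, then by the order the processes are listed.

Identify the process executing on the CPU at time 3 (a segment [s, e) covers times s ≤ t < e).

P2

Gantt: | P1 0-1 | P2 1-6 | P0 6-14 | P3 14-23 |
Completion: P0=14  P1=1  P2=6  P3=23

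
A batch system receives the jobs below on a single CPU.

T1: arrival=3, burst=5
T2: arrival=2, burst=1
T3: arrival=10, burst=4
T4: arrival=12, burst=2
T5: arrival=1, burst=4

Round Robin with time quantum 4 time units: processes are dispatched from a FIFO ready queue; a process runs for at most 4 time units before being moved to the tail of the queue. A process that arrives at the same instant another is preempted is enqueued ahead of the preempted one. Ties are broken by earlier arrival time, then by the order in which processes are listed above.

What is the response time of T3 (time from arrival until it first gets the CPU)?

Gantt: | idle 0-1 | T5 1-5 | T2 5-6 | T1 6-10 | T3 10-14 | T1 14-15 | T4 15-17 |
Completion: T1=15  T2=6  T3=14  T4=17  T5=5
Turnaround (C−A): T1=12  T2=4  T3=4  T4=5  T5=4
Response(T3) = first start − arrival = 10 − 10 = 0

0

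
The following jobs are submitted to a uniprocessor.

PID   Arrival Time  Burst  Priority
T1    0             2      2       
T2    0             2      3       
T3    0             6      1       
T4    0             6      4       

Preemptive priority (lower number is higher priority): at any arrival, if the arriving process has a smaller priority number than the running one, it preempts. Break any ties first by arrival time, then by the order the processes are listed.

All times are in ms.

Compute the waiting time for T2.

Gantt: | T3 0-6 | T1 6-8 | T2 8-10 | T4 10-16 |
Completion: T1=8  T2=10  T3=6  T4=16
Waiting(T2) = turnaround − burst = 10 − 2 = 8

8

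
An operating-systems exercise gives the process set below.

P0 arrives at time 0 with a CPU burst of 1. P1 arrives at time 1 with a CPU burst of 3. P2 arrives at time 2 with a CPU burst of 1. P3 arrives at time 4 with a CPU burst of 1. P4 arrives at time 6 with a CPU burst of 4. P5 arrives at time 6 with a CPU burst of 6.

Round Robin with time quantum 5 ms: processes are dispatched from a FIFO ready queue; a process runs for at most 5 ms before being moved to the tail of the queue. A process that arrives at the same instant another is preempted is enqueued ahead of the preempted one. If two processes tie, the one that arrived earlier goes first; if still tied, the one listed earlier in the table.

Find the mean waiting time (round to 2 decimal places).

1.17

Timeline: | P0 0-1 | P1 1-4 | P2 4-5 | P3 5-6 | P4 6-10 | P5 10-16 |
Completion: P0=1  P1=4  P2=5  P3=6  P4=10  P5=16
Turnaround (C−A): P0=1  P1=3  P2=3  P3=2  P4=4  P5=10
Waiting times: P0=0, P1=0, P2=2, P3=1, P4=0, P5=4
Average waiting = (0+0+2+1+0+4) / 6 = 7/6 = 1.17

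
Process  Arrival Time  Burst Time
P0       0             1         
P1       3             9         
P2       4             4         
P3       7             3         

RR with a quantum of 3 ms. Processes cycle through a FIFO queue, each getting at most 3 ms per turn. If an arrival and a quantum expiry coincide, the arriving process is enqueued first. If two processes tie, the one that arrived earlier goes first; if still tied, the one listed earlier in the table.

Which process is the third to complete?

Schedule: | P0 0-1 | idle 1-3 | P1 3-6 | P2 6-9 | P1 9-12 | P3 12-15 | P2 15-16 | P1 16-19 |
Completion: P0=1  P1=19  P2=16  P3=15
Turnaround (C−A): P0=1  P1=16  P2=12  P3=8
Finish order: P0 → P3 → P2 → P1

P2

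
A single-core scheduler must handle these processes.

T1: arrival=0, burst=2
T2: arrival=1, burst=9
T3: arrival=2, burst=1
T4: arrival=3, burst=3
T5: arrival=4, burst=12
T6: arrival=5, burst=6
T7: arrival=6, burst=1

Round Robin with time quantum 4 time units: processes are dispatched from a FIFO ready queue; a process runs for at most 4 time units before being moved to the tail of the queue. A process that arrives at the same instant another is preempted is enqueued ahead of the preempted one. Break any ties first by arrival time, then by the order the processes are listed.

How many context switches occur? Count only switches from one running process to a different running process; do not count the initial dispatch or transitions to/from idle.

Timeline: | T1 0-2 | T2 2-6 | T3 6-7 | T4 7-10 | T5 10-14 | T6 14-18 | T7 18-19 | T2 19-23 | T5 23-27 | T6 27-29 | T2 29-30 | T5 30-34 |
Completion: T1=2  T2=30  T3=7  T4=10  T5=34  T6=29  T7=19

11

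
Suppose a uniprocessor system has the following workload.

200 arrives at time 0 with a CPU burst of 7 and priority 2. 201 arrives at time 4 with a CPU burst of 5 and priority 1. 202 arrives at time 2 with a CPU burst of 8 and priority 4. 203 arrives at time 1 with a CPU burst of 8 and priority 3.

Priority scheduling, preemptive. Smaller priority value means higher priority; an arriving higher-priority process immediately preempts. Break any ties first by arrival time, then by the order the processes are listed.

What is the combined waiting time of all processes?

Timeline: | 200 0-4 | 201 4-9 | 200 9-12 | 203 12-20 | 202 20-28 |
Completion: 200=12  201=9  202=28  203=20
Waiting = turnaround − burst: 200=5, 201=0, 202=18, 203=11
Total waiting = 5 + 0 + 18 + 11 = 34

34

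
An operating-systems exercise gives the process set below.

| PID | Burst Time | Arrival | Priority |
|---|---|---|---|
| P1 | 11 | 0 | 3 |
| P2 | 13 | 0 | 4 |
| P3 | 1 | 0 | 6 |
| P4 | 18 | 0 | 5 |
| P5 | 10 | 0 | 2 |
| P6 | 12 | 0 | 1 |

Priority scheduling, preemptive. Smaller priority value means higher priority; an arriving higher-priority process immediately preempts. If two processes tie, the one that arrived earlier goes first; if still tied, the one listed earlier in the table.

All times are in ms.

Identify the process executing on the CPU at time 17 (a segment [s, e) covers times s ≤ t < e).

P5

Gantt: | P6 0-12 | P5 12-22 | P1 22-33 | P2 33-46 | P4 46-64 | P3 64-65 |
Completion: P1=33  P2=46  P3=65  P4=64  P5=22  P6=12
Turnaround (C−A): P1=33  P2=46  P3=65  P4=64  P5=22  P6=12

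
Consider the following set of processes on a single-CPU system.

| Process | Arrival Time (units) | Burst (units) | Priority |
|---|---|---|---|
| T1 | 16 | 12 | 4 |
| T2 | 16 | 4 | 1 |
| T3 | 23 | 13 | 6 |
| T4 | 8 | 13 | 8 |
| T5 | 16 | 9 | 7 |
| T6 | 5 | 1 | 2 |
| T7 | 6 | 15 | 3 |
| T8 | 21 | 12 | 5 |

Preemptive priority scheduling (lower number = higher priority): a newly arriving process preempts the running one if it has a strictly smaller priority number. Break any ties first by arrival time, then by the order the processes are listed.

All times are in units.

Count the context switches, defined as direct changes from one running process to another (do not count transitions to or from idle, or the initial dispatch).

Gantt: | idle 0-5 | T6 5-6 | T7 6-16 | T2 16-20 | T7 20-25 | T1 25-37 | T8 37-49 | T3 49-62 | T5 62-71 | T4 71-84 |
Completion: T1=37  T2=20  T3=62  T4=84  T5=71  T6=6  T7=25  T8=49
Turnaround (C−A): T1=21  T2=4  T3=39  T4=76  T5=55  T6=1  T7=19  T8=28

8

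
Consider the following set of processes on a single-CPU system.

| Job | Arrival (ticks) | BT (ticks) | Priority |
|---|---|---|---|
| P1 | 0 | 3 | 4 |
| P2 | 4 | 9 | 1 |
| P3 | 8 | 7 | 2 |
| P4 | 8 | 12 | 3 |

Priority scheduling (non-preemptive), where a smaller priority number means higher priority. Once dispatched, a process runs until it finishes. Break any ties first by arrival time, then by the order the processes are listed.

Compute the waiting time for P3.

5

Timeline: | P1 0-3 | idle 3-4 | P2 4-13 | P3 13-20 | P4 20-32 |
Completion: P1=3  P2=13  P3=20  P4=32
Waiting(P3) = turnaround − burst = 12 − 7 = 5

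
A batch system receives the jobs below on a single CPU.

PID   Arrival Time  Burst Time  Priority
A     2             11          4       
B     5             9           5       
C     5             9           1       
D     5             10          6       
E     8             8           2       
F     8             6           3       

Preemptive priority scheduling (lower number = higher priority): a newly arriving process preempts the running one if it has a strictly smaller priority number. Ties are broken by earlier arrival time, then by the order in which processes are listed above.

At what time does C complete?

14

Schedule: | idle 0-2 | A 2-5 | C 5-14 | E 14-22 | F 22-28 | A 28-36 | B 36-45 | D 45-55 |
Completion: A=36  B=45  C=14  D=55  E=22  F=28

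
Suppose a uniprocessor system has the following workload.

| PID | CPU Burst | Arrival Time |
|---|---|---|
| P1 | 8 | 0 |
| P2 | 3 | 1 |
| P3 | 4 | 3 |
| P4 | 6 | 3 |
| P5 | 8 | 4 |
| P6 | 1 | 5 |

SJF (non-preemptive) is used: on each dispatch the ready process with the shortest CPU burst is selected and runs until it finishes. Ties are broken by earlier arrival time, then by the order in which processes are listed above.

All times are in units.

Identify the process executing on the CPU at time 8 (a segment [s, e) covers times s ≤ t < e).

P6

Schedule: | P1 0-8 | P6 8-9 | P2 9-12 | P3 12-16 | P4 16-22 | P5 22-30 |
Completion: P1=8  P2=12  P3=16  P4=22  P5=30  P6=9
Turnaround (C−A): P1=8  P2=11  P3=13  P4=19  P5=26  P6=4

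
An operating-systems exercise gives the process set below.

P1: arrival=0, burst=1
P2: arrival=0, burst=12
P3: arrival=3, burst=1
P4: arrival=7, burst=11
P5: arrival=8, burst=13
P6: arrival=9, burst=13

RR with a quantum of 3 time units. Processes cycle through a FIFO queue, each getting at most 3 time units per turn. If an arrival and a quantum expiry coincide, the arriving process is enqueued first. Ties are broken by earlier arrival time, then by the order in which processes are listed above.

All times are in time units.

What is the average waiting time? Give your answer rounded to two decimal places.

Timeline: | P1 0-1 | P2 1-4 | P3 4-5 | P2 5-8 | P4 8-11 | P5 11-14 | P2 14-17 | P6 17-20 | P4 20-23 | P5 23-26 | P2 26-29 | P6 29-32 | P4 32-35 | P5 35-38 | P6 38-41 | P4 41-43 | P5 43-46 | P6 46-49 | P5 49-50 | P6 50-51 |
Completion: P1=1  P2=29  P3=5  P4=43  P5=50  P6=51
Waiting times: P1=0, P2=17, P3=1, P4=25, P5=29, P6=29
Average waiting = (0+17+1+25+29+29) / 6 = 101/6 = 16.83

16.83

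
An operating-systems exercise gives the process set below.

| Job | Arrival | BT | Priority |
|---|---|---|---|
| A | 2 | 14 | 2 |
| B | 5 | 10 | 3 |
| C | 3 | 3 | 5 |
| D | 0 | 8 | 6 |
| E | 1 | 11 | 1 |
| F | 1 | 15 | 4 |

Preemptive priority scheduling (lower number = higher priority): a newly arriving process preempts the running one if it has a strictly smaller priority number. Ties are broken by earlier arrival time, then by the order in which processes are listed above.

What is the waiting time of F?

Schedule: | D 0-1 | E 1-12 | A 12-26 | B 26-36 | F 36-51 | C 51-54 | D 54-61 |
Completion: A=26  B=36  C=54  D=61  E=12  F=51
Turnaround (C−A): A=24  B=31  C=51  D=61  E=11  F=50
Waiting(F) = turnaround − burst = 50 − 15 = 35

35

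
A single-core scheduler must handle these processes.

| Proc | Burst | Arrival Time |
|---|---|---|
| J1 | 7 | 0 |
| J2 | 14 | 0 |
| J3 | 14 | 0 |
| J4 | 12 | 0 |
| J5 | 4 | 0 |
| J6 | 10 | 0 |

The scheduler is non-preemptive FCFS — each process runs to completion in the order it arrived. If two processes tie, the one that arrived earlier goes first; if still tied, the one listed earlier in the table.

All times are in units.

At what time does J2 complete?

21

Gantt: | J1 0-7 | J2 7-21 | J3 21-35 | J4 35-47 | J5 47-51 | J6 51-61 |
Completion: J1=7  J2=21  J3=35  J4=47  J5=51  J6=61
Turnaround (C−A): J1=7  J2=21  J3=35  J4=47  J5=51  J6=61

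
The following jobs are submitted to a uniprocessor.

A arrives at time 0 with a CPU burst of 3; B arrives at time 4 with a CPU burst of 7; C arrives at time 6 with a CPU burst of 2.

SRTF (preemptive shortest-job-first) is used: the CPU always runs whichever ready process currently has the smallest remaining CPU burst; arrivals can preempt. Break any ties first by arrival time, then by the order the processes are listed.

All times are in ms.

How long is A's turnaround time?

Timeline: | A 0-3 | idle 3-4 | B 4-6 | C 6-8 | B 8-13 |
Completion: A=3  B=13  C=8
Turnaround(A) = completion − arrival = 3 − 0 = 3

3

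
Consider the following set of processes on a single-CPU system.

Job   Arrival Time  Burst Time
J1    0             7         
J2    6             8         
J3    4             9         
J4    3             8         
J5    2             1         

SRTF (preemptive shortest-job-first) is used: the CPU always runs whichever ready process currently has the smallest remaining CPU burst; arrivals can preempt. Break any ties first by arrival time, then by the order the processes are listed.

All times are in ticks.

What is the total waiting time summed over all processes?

36

Timeline: | J1 0-2 | J5 2-3 | J1 3-8 | J4 8-16 | J2 16-24 | J3 24-33 |
Completion: J1=8  J2=24  J3=33  J4=16  J5=3
Waiting = turnaround − burst: J1=1, J2=10, J3=20, J4=5, J5=0
Total waiting = 1 + 10 + 20 + 5 + 0 = 36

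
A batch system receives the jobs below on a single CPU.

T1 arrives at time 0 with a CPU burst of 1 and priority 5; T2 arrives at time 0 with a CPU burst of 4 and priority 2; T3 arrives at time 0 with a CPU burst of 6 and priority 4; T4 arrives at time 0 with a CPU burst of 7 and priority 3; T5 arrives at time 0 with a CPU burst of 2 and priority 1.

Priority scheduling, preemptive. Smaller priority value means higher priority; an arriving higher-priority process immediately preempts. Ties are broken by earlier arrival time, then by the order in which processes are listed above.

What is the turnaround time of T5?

2

Timeline: | T5 0-2 | T2 2-6 | T4 6-13 | T3 13-19 | T1 19-20 |
Completion: T1=20  T2=6  T3=19  T4=13  T5=2
Turnaround(T5) = completion − arrival = 2 − 0 = 2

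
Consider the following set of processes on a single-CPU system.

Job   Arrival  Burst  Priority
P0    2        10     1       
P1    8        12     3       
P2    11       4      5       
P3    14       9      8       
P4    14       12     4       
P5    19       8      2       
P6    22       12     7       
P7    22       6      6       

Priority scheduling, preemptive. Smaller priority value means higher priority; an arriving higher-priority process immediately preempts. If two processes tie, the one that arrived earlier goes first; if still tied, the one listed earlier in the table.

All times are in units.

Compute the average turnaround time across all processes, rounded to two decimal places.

30.75

Timeline: | idle 0-2 | P0 2-12 | P1 12-19 | P5 19-27 | P1 27-32 | P4 32-44 | P2 44-48 | P7 48-54 | P6 54-66 | P3 66-75 |
Completion: P0=12  P1=32  P2=48  P3=75  P4=44  P5=27  P6=66  P7=54
Turnaround times: P0=10, P1=24, P2=37, P3=61, P4=30, P5=8, P6=44, P7=32
Average turnaround = (10+24+37+61+30+8+44+32) / 8 = 246/8 = 30.75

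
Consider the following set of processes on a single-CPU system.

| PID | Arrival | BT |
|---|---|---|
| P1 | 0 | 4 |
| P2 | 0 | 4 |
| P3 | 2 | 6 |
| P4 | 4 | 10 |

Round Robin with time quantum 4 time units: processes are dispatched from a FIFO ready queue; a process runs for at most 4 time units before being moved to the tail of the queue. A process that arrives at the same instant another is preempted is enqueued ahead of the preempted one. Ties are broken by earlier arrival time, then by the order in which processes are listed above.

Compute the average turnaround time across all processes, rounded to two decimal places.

Gantt: | P1 0-4 | P2 4-8 | P3 8-12 | P4 12-16 | P3 16-18 | P4 18-24 |
Completion: P1=4  P2=8  P3=18  P4=24
Turnaround (C−A): P1=4  P2=8  P3=16  P4=20
Turnaround times: P1=4, P2=8, P3=16, P4=20
Average turnaround = (4+8+16+20) / 4 = 48/4 = 12.00

12.00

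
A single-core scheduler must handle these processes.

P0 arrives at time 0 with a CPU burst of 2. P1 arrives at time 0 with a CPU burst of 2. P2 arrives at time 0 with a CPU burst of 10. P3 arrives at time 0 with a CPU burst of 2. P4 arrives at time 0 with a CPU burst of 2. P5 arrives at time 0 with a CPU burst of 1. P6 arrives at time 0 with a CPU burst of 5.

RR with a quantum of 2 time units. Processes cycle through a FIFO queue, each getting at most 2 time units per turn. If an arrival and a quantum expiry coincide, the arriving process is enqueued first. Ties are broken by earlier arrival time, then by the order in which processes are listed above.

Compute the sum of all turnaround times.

Schedule: | P0 0-2 | P1 2-4 | P2 4-6 | P3 6-8 | P4 8-10 | P5 10-11 | P6 11-13 | P2 13-15 | P6 15-17 | P2 17-19 | P6 19-20 | P2 20-24 |
Completion: P0=2  P1=4  P2=24  P3=8  P4=10  P5=11  P6=20
Turnaround (C−A): P0=2  P1=4  P2=24  P3=8  P4=10  P5=11  P6=20
Turnaround = completion − arrival: P0=2, P1=4, P2=24, P3=8, P4=10, P5=11, P6=20
Total turnaround = 2 + 4 + 24 + 8 + 10 + 11 + 20 = 79

79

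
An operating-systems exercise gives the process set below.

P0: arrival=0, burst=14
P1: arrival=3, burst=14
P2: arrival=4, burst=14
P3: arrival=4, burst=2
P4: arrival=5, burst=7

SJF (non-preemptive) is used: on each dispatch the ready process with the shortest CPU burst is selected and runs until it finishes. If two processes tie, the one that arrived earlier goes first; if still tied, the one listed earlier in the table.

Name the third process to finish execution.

Schedule: | P0 0-14 | P3 14-16 | P4 16-23 | P1 23-37 | P2 37-51 |
Completion: P0=14  P1=37  P2=51  P3=16  P4=23
Turnaround (C−A): P0=14  P1=34  P2=47  P3=12  P4=18
Finish order: P0 → P3 → P4 → P1 → P2

P4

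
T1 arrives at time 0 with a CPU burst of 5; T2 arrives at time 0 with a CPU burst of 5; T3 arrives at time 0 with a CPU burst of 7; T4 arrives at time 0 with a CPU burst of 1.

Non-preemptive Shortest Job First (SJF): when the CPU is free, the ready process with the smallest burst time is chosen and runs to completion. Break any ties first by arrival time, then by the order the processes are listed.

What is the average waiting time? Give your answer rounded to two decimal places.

Gantt: | T4 0-1 | T1 1-6 | T2 6-11 | T3 11-18 |
Completion: T1=6  T2=11  T3=18  T4=1
Waiting times: T1=1, T2=6, T3=11, T4=0
Average waiting = (1+6+11+0) / 4 = 18/4 = 4.50

4.50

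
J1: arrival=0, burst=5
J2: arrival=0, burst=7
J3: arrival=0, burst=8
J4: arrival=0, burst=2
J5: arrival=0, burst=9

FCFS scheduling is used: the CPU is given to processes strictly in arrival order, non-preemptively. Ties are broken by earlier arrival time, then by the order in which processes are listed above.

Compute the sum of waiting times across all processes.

59

Timeline: | J1 0-5 | J2 5-12 | J3 12-20 | J4 20-22 | J5 22-31 |
Completion: J1=5  J2=12  J3=20  J4=22  J5=31
Turnaround (C−A): J1=5  J2=12  J3=20  J4=22  J5=31
Waiting = turnaround − burst: J1=0, J2=5, J3=12, J4=20, J5=22
Total waiting = 0 + 5 + 12 + 20 + 22 = 59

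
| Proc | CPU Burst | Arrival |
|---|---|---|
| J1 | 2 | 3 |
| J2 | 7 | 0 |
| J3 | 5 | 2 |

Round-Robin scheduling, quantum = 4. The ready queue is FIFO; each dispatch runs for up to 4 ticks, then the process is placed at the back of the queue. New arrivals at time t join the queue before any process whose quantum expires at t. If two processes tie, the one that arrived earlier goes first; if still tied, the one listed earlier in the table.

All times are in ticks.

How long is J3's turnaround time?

Gantt: | J2 0-4 | J3 4-8 | J1 8-10 | J2 10-13 | J3 13-14 |
Completion: J1=10  J2=13  J3=14
Turnaround (C−A): J1=7  J2=13  J3=12
Turnaround(J3) = completion − arrival = 14 − 2 = 12

12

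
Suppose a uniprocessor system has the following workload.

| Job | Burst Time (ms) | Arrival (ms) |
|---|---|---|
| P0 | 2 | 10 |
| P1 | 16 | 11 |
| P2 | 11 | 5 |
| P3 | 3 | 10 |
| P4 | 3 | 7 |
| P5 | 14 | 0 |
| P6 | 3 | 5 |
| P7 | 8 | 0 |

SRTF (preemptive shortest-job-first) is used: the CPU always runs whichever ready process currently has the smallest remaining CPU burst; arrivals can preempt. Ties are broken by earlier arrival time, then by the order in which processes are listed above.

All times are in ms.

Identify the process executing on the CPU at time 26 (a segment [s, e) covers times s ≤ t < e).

Schedule: | P7 0-8 | P6 8-11 | P0 11-13 | P4 13-16 | P3 16-19 | P2 19-30 | P5 30-44 | P1 44-60 |
Completion: P0=13  P1=60  P2=30  P3=19  P4=16  P5=44  P6=11  P7=8

P2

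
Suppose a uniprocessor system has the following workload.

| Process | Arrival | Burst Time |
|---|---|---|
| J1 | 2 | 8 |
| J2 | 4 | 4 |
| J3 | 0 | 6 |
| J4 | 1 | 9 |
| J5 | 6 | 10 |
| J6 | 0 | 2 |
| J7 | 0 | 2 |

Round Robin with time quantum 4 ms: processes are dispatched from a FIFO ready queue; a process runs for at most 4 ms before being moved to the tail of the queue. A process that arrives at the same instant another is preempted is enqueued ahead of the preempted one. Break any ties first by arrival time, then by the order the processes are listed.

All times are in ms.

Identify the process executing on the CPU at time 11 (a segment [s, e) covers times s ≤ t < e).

Gantt: | J3 0-4 | J6 4-6 | J7 6-8 | J4 8-12 | J1 12-16 | J2 16-20 | J3 20-22 | J5 22-26 | J4 26-30 | J1 30-34 | J5 34-38 | J4 38-39 | J5 39-41 |
Completion: J1=34  J2=20  J3=22  J4=39  J5=41  J6=6  J7=8

J4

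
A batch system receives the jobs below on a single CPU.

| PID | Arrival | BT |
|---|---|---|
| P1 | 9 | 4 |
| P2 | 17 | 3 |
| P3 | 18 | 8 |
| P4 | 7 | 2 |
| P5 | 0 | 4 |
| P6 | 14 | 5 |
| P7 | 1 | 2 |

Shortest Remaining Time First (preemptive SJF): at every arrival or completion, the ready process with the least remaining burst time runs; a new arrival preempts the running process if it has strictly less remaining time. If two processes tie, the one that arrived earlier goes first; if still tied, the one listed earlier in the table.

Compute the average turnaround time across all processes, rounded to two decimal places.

5.14

Timeline: | P5 0-1 | P7 1-3 | P5 3-6 | idle 6-7 | P4 7-9 | P1 9-13 | idle 13-14 | P6 14-19 | P2 19-22 | P3 22-30 |
Completion: P1=13  P2=22  P3=30  P4=9  P5=6  P6=19  P7=3
Turnaround (C−A): P1=4  P2=5  P3=12  P4=2  P5=6  P6=5  P7=2
Turnaround times: P1=4, P2=5, P3=12, P4=2, P5=6, P6=5, P7=2
Average turnaround = (4+5+12+2+6+5+2) / 7 = 36/7 = 5.14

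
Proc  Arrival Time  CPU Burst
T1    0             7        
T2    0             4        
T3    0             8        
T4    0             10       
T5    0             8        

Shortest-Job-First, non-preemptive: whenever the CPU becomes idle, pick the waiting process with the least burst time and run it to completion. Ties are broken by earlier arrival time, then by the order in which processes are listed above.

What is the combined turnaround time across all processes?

98

Gantt: | T2 0-4 | T1 4-11 | T3 11-19 | T5 19-27 | T4 27-37 |
Completion: T1=11  T2=4  T3=19  T4=37  T5=27
Turnaround = completion − arrival: T1=11, T2=4, T3=19, T4=37, T5=27
Total turnaround = 11 + 4 + 19 + 37 + 27 = 98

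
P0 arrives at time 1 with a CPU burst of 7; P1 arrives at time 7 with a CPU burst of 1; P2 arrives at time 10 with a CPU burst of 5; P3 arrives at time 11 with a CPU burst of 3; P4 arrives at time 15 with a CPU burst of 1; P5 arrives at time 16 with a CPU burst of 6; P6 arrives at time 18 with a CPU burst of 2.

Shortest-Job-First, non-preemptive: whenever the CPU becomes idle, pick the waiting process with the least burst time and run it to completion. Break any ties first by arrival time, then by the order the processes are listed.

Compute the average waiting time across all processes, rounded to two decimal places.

1.71

Gantt: | idle 0-1 | P0 1-8 | P1 8-9 | idle 9-10 | P2 10-15 | P4 15-16 | P3 16-19 | P6 19-21 | P5 21-27 |
Completion: P0=8  P1=9  P2=15  P3=19  P4=16  P5=27  P6=21
Turnaround (C−A): P0=7  P1=2  P2=5  P3=8  P4=1  P5=11  P6=3
Waiting times: P0=0, P1=1, P2=0, P3=5, P4=0, P5=5, P6=1
Average waiting = (0+1+0+5+0+5+1) / 7 = 12/7 = 1.71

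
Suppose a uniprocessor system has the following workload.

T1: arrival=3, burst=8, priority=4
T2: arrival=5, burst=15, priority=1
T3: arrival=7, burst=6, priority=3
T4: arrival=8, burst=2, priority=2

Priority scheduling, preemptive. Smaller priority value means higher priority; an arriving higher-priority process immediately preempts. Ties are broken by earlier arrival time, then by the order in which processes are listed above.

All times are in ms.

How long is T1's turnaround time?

31

Gantt: | idle 0-3 | T1 3-5 | T2 5-20 | T4 20-22 | T3 22-28 | T1 28-34 |
Completion: T1=34  T2=20  T3=28  T4=22
Turnaround(T1) = completion − arrival = 34 − 3 = 31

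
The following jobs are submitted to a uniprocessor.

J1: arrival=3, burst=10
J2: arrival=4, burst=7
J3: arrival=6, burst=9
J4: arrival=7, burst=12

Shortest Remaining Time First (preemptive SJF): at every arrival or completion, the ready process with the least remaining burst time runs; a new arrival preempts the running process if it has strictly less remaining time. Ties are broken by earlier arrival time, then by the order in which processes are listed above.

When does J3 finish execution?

Schedule: | idle 0-3 | J1 3-4 | J2 4-11 | J1 11-20 | J3 20-29 | J4 29-41 |
Completion: J1=20  J2=11  J3=29  J4=41
Turnaround (C−A): J1=17  J2=7  J3=23  J4=34

29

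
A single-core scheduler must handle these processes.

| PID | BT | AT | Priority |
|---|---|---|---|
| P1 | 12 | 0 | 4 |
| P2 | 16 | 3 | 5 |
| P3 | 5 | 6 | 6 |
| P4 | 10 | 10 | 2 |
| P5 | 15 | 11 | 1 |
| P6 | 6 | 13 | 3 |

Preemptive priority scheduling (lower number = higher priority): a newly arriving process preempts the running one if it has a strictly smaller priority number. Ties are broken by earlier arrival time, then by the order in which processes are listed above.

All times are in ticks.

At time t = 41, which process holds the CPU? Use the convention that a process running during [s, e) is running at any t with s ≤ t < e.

Gantt: | P1 0-10 | P4 10-11 | P5 11-26 | P4 26-35 | P6 35-41 | P1 41-43 | P2 43-59 | P3 59-64 |
Completion: P1=43  P2=59  P3=64  P4=35  P5=26  P6=41
Turnaround (C−A): P1=43  P2=56  P3=58  P4=25  P5=15  P6=28

P1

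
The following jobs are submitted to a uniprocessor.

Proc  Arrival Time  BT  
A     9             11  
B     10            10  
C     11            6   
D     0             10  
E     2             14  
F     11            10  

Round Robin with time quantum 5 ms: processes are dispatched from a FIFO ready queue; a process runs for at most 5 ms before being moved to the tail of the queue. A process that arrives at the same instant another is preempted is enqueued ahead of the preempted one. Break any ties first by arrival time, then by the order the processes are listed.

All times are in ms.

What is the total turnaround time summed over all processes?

252

Gantt: | D 0-5 | E 5-10 | D 10-15 | A 15-20 | B 20-25 | E 25-30 | C 30-35 | F 35-40 | A 40-45 | B 45-50 | E 50-54 | C 54-55 | F 55-60 | A 60-61 |
Completion: A=61  B=50  C=55  D=15  E=54  F=60
Turnaround (C−A): A=52  B=40  C=44  D=15  E=52  F=49
Turnaround = completion − arrival: A=52, B=40, C=44, D=15, E=52, F=49
Total turnaround = 52 + 40 + 44 + 15 + 52 + 49 = 252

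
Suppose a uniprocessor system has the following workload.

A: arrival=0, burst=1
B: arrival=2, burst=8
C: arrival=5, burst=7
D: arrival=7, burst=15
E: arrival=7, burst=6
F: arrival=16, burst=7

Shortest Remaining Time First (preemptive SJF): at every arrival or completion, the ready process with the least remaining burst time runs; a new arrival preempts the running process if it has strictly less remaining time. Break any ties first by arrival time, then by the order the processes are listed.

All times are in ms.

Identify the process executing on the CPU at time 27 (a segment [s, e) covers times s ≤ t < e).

F

Schedule: | A 0-1 | idle 1-2 | B 2-10 | E 10-16 | C 16-23 | F 23-30 | D 30-45 |
Completion: A=1  B=10  C=23  D=45  E=16  F=30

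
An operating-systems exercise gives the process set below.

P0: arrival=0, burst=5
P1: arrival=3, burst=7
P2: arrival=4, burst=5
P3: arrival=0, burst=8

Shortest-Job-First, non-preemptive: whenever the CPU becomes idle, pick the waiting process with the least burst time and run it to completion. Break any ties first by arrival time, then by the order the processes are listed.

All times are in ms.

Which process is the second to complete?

P2

Timeline: | P0 0-5 | P2 5-10 | P1 10-17 | P3 17-25 |
Completion: P0=5  P1=17  P2=10  P3=25
Turnaround (C−A): P0=5  P1=14  P2=6  P3=25
Finish order: P0 → P2 → P1 → P3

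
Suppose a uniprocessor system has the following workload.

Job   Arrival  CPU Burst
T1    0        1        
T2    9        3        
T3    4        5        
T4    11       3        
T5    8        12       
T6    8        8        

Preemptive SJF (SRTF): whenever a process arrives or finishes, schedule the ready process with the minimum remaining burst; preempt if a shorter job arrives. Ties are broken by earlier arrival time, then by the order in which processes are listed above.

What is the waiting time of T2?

0

Timeline: | T1 0-1 | idle 1-4 | T3 4-9 | T2 9-12 | T4 12-15 | T6 15-23 | T5 23-35 |
Completion: T1=1  T2=12  T3=9  T4=15  T5=35  T6=23
Turnaround (C−A): T1=1  T2=3  T3=5  T4=4  T5=27  T6=15
Waiting(T2) = turnaround − burst = 3 − 3 = 0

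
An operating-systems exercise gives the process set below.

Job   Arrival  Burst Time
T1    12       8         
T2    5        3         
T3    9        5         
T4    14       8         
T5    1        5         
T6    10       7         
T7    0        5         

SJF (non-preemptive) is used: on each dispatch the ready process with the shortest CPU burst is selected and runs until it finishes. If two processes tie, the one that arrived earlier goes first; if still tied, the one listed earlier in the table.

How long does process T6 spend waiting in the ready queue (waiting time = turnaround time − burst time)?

8

Gantt: | T7 0-5 | T2 5-8 | T5 8-13 | T3 13-18 | T6 18-25 | T1 25-33 | T4 33-41 |
Completion: T1=33  T2=8  T3=18  T4=41  T5=13  T6=25  T7=5
Waiting(T6) = turnaround − burst = 15 − 7 = 8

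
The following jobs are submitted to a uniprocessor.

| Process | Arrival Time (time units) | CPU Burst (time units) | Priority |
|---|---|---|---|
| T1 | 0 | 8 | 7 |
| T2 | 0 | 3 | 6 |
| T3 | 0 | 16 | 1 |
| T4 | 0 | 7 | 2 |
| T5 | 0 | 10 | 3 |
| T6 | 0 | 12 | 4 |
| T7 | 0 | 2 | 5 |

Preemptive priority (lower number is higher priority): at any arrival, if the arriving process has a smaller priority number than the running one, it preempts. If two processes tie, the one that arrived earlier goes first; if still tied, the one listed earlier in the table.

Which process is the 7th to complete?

Gantt: | T3 0-16 | T4 16-23 | T5 23-33 | T6 33-45 | T7 45-47 | T2 47-50 | T1 50-58 |
Completion: T1=58  T2=50  T3=16  T4=23  T5=33  T6=45  T7=47
Turnaround (C−A): T1=58  T2=50  T3=16  T4=23  T5=33  T6=45  T7=47
Finish order: T3 → T4 → T5 → T6 → T7 → T2 → T1

T1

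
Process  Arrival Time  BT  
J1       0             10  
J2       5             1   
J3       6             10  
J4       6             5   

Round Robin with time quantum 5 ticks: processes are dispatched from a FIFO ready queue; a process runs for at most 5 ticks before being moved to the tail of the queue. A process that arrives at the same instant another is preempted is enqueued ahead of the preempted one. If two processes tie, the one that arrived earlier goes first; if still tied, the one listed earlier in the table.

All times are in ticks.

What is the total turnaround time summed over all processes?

Schedule: | J1 0-5 | J2 5-6 | J1 6-11 | J3 11-16 | J4 16-21 | J3 21-26 |
Completion: J1=11  J2=6  J3=26  J4=21
Turnaround = completion − arrival: J1=11, J2=1, J3=20, J4=15
Total turnaround = 11 + 1 + 20 + 15 = 47

47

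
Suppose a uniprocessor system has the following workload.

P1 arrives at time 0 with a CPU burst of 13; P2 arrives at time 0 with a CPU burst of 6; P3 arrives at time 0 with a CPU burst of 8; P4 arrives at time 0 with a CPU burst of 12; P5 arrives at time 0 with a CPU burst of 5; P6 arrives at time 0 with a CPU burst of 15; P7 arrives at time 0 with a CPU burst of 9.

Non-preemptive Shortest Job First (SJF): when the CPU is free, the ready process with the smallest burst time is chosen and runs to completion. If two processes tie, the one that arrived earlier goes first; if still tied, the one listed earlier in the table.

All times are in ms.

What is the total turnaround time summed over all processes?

224

Gantt: | P5 0-5 | P2 5-11 | P3 11-19 | P7 19-28 | P4 28-40 | P1 40-53 | P6 53-68 |
Completion: P1=53  P2=11  P3=19  P4=40  P5=5  P6=68  P7=28
Turnaround = completion − arrival: P1=53, P2=11, P3=19, P4=40, P5=5, P6=68, P7=28
Total turnaround = 53 + 11 + 19 + 40 + 5 + 68 + 28 = 224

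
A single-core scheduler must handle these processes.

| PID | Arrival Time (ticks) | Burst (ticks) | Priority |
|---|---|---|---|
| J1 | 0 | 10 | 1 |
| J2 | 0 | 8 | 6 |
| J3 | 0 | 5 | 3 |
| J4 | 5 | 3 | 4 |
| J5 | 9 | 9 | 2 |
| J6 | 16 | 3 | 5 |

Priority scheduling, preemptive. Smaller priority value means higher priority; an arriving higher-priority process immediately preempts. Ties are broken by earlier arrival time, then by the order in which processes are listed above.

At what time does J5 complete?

19

Schedule: | J1 0-10 | J5 10-19 | J3 19-24 | J4 24-27 | J6 27-30 | J2 30-38 |
Completion: J1=10  J2=38  J3=24  J4=27  J5=19  J6=30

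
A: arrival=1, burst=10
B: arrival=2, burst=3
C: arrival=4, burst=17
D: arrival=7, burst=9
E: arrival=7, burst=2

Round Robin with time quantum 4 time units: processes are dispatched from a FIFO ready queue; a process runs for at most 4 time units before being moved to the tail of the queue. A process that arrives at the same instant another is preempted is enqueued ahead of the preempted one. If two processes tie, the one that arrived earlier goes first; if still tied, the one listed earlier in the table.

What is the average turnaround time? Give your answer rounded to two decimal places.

23.20

Timeline: | idle 0-1 | A 1-5 | B 5-8 | C 8-12 | A 12-16 | D 16-20 | E 20-22 | C 22-26 | A 26-28 | D 28-32 | C 32-36 | D 36-37 | C 37-42 |
Completion: A=28  B=8  C=42  D=37  E=22
Turnaround (C−A): A=27  B=6  C=38  D=30  E=15
Turnaround times: A=27, B=6, C=38, D=30, E=15
Average turnaround = (27+6+38+30+15) / 5 = 116/5 = 23.20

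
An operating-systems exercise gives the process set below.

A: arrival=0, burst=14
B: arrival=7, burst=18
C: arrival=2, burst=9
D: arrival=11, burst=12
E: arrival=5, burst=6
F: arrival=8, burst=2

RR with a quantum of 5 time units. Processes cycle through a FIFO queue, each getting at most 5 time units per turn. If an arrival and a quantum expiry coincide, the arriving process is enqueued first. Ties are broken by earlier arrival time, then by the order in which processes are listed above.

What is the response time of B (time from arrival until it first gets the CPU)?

Schedule: | A 0-5 | C 5-10 | E 10-15 | A 15-20 | B 20-25 | F 25-27 | C 27-31 | D 31-36 | E 36-37 | A 37-41 | B 41-46 | D 46-51 | B 51-56 | D 56-58 | B 58-61 |
Completion: A=41  B=61  C=31  D=58  E=37  F=27
Turnaround (C−A): A=41  B=54  C=29  D=47  E=32  F=19
Response(B) = first start − arrival = 20 − 7 = 13

13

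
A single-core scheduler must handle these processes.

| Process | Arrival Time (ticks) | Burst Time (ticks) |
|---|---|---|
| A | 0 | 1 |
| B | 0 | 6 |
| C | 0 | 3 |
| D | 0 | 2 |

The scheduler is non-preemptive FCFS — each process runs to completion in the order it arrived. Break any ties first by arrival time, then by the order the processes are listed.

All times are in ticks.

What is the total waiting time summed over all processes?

Schedule: | A 0-1 | B 1-7 | C 7-10 | D 10-12 |
Completion: A=1  B=7  C=10  D=12
Turnaround (C−A): A=1  B=7  C=10  D=12
Waiting = turnaround − burst: A=0, B=1, C=7, D=10
Total waiting = 0 + 1 + 7 + 10 = 18

18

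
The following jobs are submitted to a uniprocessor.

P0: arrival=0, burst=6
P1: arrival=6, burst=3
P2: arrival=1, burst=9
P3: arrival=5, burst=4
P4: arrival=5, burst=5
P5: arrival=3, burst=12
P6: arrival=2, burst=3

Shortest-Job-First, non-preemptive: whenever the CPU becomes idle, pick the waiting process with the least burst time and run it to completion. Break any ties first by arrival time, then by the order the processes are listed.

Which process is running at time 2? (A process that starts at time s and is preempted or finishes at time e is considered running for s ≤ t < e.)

Timeline: | P0 0-6 | P6 6-9 | P1 9-12 | P3 12-16 | P4 16-21 | P2 21-30 | P5 30-42 |
Completion: P0=6  P1=12  P2=30  P3=16  P4=21  P5=42  P6=9
Turnaround (C−A): P0=6  P1=6  P2=29  P3=11  P4=16  P5=39  P6=7

P0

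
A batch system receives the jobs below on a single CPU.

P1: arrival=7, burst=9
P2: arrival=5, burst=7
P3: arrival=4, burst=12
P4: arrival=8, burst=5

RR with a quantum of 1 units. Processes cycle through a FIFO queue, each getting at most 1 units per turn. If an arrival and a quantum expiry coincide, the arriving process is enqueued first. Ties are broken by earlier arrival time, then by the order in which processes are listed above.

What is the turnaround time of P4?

Timeline: | idle 0-4 | P3 4-5 | P2 5-6 | P3 6-7 | P2 7-8 | P1 8-9 | P3 9-10 | P4 10-11 | P2 11-12 | P1 12-13 | P3 13-14 | P4 14-15 | P2 15-16 | P1 16-17 | P3 17-18 | P4 18-19 | P2 19-20 | P1 20-21 | P3 21-22 | P4 22-23 | P2 23-24 | P1 24-25 | P3 25-26 | P4 26-27 | P2 27-28 | P1 28-29 | P3 29-30 | P1 30-31 | P3 31-32 | P1 32-33 | P3 33-34 | P1 34-35 | P3 35-37 |
Completion: P1=35  P2=28  P3=37  P4=27
Turnaround(P4) = completion − arrival = 27 − 8 = 19

19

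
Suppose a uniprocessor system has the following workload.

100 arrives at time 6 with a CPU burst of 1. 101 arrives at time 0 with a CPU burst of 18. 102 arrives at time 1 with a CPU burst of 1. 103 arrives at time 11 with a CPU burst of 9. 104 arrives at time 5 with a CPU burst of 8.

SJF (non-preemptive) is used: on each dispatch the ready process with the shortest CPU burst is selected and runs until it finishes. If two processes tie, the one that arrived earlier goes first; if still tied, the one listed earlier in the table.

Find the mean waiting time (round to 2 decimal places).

12.40

Schedule: | 101 0-18 | 102 18-19 | 100 19-20 | 104 20-28 | 103 28-37 |
Completion: 100=20  101=18  102=19  103=37  104=28
Turnaround (C−A): 100=14  101=18  102=18  103=26  104=23
Waiting times: 100=13, 101=0, 102=17, 103=17, 104=15
Average waiting = (13+0+17+17+15) / 5 = 62/5 = 12.40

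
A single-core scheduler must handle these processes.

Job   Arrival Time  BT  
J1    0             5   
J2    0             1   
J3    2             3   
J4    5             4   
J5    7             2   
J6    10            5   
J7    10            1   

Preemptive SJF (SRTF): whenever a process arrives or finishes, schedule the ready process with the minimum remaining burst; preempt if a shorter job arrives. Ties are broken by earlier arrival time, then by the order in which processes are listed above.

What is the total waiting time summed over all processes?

20

Timeline: | J2 0-1 | J1 1-2 | J3 2-5 | J1 5-9 | J5 9-11 | J7 11-12 | J4 12-16 | J6 16-21 |
Completion: J1=9  J2=1  J3=5  J4=16  J5=11  J6=21  J7=12
Waiting = turnaround − burst: J1=4, J2=0, J3=0, J4=7, J5=2, J6=6, J7=1
Total waiting = 4 + 0 + 0 + 7 + 2 + 6 + 1 = 20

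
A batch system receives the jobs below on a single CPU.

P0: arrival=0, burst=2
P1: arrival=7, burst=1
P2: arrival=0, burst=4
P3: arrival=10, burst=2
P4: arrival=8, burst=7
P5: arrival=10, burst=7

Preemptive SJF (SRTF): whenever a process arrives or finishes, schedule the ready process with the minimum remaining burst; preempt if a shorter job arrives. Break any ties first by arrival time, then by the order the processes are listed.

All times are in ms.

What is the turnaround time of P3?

2

Timeline: | P0 0-2 | P2 2-6 | idle 6-7 | P1 7-8 | P4 8-10 | P3 10-12 | P4 12-17 | P5 17-24 |
Completion: P0=2  P1=8  P2=6  P3=12  P4=17  P5=24
Turnaround(P3) = completion − arrival = 12 − 10 = 2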